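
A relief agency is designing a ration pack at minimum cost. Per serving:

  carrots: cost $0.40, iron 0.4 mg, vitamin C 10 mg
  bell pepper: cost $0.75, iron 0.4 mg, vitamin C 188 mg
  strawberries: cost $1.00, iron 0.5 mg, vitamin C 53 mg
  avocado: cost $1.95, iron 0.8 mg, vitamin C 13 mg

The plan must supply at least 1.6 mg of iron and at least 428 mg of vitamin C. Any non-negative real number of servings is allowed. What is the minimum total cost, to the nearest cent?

$2.36

For a min-cost LP with two ≥-constraints, a basic feasible solution has at most two positive variables.
carrots only: max(1.6/0.4, 428/10) = 42.8 servings → $17.12.
bell pepper only: max(1.6/0.4, 428/188) = 4 servings → $3.00.
strawberries only: max(1.6/0.5, 428/53) = 8.075 servings → $8.08.
avocado only: max(1.6/0.8, 428/13) = 32.92 servings → $64.20.
carrots + bell pepper with both tight: 1.82 servings and 2.18 servings → $2.36.
carrots + strawberries with both targets exact would need a negative amount; discard.
carrots + avocado with both targets exact would need a negative amount; discard.
bell pepper + strawberries with both tight: 1.775 servings and 1.78 servings → $3.11.
bell pepper + avocado with both tight: 2.215 servings and 0.8926 servings → $3.40.
strawberries + avocado: the both-tight solution has a negative serving — not a feasible corner.
Cheapest feasible corner: $2.36.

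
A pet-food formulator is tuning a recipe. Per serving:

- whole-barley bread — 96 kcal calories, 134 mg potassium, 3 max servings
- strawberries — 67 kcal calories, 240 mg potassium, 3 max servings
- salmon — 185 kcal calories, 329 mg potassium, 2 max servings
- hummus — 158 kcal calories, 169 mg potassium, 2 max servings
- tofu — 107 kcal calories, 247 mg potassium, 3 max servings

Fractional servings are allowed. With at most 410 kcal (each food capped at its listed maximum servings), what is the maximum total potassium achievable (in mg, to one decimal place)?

Potassium per kcal: strawberries 3.582, tofu 2.308, salmon 1.778, whole-barley bread 1.396, hummus 1.07.
Take 3 servings of strawberries: uses 201 kcal, +720.0 mg potassium (running total 720.0 mg).
Take 1.953 servings of tofu: uses 209 kcal, +482.5 mg potassium (running total 1202.5 mg).
Filling greedily by potassium-per-kcal is optimal for one linear limit, giving 1202.5 mg.

1202.5 mg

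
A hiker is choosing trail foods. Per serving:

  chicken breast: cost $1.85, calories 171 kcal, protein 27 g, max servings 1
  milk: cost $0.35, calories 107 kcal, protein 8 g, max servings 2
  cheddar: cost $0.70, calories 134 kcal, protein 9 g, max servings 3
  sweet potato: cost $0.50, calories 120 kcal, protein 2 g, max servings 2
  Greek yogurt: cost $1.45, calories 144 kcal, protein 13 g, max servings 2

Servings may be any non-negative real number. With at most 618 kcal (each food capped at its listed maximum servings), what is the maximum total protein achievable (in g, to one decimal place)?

Protein per kcal: chicken breast 0.1579, Greek yogurt 0.09028, milk 0.07477, cheddar 0.06716, sweet potato 0.01667.
Take 1 serving of chicken breast: uses 171 kcal, +27.0 g protein (running total 27.0 g).
Take 2 servings of Greek yogurt: uses 288 kcal, +26.0 g protein (running total 53.0 g).
Take 1.486 servings of milk: uses 159 kcal, +11.9 g protein (running total 64.9 g).
Filling greedily by protein-per-kcal is optimal for one linear limit, giving 64.9 g.

64.9 g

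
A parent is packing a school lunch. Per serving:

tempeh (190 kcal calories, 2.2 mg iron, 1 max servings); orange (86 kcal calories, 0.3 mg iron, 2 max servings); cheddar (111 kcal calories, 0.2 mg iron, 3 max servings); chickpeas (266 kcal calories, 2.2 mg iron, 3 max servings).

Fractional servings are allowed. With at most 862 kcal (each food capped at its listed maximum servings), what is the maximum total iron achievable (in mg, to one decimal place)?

Iron per kcal: tempeh 0.01158, chickpeas 0.008271, orange 0.003488, cheddar 0.001802.
Take 1 serving of tempeh: uses 190 kcal, +2.2 mg iron (running total 2.2 mg).
Take 2.526 servings of chickpeas: uses 672 kcal, +5.6 mg iron (running total 7.8 mg).
Greedy by best ratio exhausts the calories allowance optimally: 7.8 mg.

7.8 mg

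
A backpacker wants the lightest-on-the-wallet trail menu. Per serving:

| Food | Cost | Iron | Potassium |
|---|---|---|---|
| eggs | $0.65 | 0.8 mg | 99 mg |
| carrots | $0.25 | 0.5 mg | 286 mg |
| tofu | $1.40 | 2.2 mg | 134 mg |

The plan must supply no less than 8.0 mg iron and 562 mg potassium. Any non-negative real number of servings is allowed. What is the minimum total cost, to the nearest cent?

eggs only: max(8.0/0.8, 562/99) = 10 servings → $6.50.
carrots only: max(8.0/0.5, 562/286) = 16 servings → $4.00.
tofu only: max(8.0/2.2, 562/134) = 4.194 servings → $5.87.
eggs + carrots: intersection lies outside the first quadrant.
eggs + tofu with both tight: 1.486 servings and 3.096 servings → $5.30.
carrots + tofu with both tight: 0.2924 servings and 3.57 servings → $5.07.
The minimum over all feasible corners is $4.00.

$4.00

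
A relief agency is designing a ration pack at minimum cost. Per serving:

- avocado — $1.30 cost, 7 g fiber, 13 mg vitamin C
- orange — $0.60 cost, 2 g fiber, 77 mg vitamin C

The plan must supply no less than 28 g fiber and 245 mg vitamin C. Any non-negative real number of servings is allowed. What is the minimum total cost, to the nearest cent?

Minimising a linear cost over {fiber ≥ 28, vitamin C ≥ 245, servings ≥ 0} — the optimum is at a vertex, using one or two foods.
avocado only: max(28/7, 245/13) = 18.85 servings → $24.50.
orange only: max(28/2, 245/77) = 14 servings → $8.40.
avocado + orange with both tight: 3.248 servings and 2.634 servings → $5.80.
So the least-cost plan costs $5.80.

$5.80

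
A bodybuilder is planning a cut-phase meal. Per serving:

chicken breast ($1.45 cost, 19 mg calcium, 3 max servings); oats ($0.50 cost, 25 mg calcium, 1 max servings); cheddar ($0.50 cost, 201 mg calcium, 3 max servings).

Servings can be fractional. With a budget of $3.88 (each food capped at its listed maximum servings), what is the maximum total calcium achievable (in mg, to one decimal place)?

652.6 mg

Calcium per dollar: cheddar 402, oats 50, chicken breast 13.1.
Take 3 servings of cheddar: spends $1.50, +603.0 mg calcium (running total 603.0 mg).
Take 1 serving of oats: spends $0.50, +25.0 mg calcium (running total 628.0 mg).
Take 1.297 servings of chicken breast: spends $1.88, +24.6 mg calcium (running total 652.6 mg).
Greedy by best ratio exhausts the cost allowance optimally: 652.6 mg.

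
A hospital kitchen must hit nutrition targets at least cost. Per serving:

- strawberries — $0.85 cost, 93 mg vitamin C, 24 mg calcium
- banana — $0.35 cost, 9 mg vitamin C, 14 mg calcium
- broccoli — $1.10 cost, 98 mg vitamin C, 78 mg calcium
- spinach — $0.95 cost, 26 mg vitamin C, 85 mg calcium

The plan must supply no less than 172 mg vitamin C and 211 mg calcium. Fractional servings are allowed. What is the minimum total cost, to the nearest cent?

$2.69

For a min-cost LP with two ≥-constraints, a basic feasible solution has at most two positive variables.
strawberries only: max(172/93, 211/24) = 8.792 servings → $7.47.
banana only: max(172/9, 211/14) = 19.11 servings → $6.69.
broccoli only: max(172/98, 211/78) = 2.705 servings → $2.98.
spinach only: max(172/26, 211/85) = 6.615 servings → $6.28.
strawberries + banana with both tight: 0.4687 servings and 14.27 servings → $5.39.
strawberries + broccoli: intersection lies outside the first quadrant.
strawberries + spinach with both tight: 1.254 servings and 2.128 servings → $3.09.
banana + broccoli with both tight: 10.84 servings and 0.7597 servings → $4.63.
banana + spinach: intersection lies outside the first quadrant.
broccoli + spinach with both tight: 1.449 servings and 1.152 servings → $2.69.
Cheapest feasible corner: $2.69.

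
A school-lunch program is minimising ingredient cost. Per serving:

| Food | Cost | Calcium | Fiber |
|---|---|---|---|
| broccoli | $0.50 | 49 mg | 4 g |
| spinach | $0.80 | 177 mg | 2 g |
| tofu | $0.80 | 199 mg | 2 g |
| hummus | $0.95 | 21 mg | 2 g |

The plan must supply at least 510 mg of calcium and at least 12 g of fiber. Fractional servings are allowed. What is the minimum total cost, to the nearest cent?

$2.64

At the optimum either one food covers both requirements or two foods hit both targets exactly; no other combination can be cheaper.
broccoli only: max(510/49, 12/4) = 10.41 servings → $5.20.
spinach only: max(510/177, 12/2) = 6 servings → $4.80.
tofu only: max(510/199, 12/2) = 6 servings → $4.80.
hummus only: max(510/21, 12/2) = 24.29 servings → $23.07.
broccoli + spinach with both tight: 1.81 servings and 2.38 servings → $2.81.
broccoli + tofu with both tight: 1.96 servings and 2.08 servings → $2.64.
broccoli + hummus: the both-tight solution has a negative serving — not a feasible corner.
spinach + tofu: intersection lies outside the first quadrant.
spinach + hummus with both tight: 2.462 servings and 3.538 servings → $5.33.
tofu + hummus with both tight: 2.157 servings and 3.843 servings → $5.38.
So the least-cost plan costs $2.64.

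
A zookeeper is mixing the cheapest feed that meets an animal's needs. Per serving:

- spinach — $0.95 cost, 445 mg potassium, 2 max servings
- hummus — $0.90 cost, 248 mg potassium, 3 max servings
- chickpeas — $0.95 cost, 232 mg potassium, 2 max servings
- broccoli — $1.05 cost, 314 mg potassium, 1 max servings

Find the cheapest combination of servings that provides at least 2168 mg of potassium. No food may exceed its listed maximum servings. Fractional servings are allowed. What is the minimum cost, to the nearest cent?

Cost per mg of potassium: spinach $0.0021, broccoli $0.0033, hummus $0.0036, chickpeas $0.0041.
Take 2 servings of spinach: +890.0 mg potassium for $1.90 (total $1.90, still need 1278.0 mg).
Take 1 serving of broccoli: +314.0 mg potassium for $1.05 (total $2.95, still need 964.0 mg).
Take 3 servings of hummus: +744.0 mg potassium for $2.70 (total $5.65, still need 220.0 mg).
Take 0.9483 servings of chickpeas: +220.0 mg potassium for $0.90 (total $6.55, still need 0.0 mg).
Filling from the cheapest source first is optimal under one linear minimum: $6.55.

$6.55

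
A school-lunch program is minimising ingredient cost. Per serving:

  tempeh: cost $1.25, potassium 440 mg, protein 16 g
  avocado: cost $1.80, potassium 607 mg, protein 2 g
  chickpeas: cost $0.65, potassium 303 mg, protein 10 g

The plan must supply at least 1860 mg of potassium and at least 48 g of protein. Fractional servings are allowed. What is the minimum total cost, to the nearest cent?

Two binding constraints pin down two serving amounts, so the optimal mix uses at most two foods. The candidates are each food alone (scaled to the tighter of potassium/protein) and each pair with both constraints tight.
tempeh only: max(1860/440, 48/16) = 4.227 servings → $5.28.
avocado only: max(1860/607, 48/2) = 24 servings → $43.20.
chickpeas only: max(1860/303, 48/10) = 6.139 servings → $3.99.
tempeh + avocado with both tight: 2.878 servings and 0.9783 servings → $5.36.
tempeh + chickpeas: intersection lies outside the first quadrant.
avocado + chickpeas with both tight: 0.7423 servings and 4.652 servings → $4.36.
So the least-cost plan costs $3.99.

$3.99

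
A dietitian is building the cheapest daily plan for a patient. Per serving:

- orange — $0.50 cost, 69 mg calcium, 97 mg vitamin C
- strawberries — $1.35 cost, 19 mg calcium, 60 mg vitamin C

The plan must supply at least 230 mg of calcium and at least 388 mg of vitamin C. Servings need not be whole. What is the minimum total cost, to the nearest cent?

orange only: max(230/69, 388/97) = 4 servings → $2.00.
strawberries only: max(230/19, 388/60) = 12.11 servings → $16.34.
orange + strawberries with both tight: 2.798 servings and 1.943 servings → $4.02.
So the least-cost plan costs $2.00.

$2.00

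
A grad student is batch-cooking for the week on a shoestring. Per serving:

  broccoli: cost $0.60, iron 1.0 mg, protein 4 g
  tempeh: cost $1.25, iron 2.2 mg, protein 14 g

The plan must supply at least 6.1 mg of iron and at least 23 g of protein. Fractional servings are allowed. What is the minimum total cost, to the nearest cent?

$3.47

A basic optimal solution has at most two foods positive. Try each food alone and each pair with both targets met exactly.
broccoli only: max(6.1/1.0, 23/4) = 6.1 servings → $3.66.
tempeh only: max(6.1/2.2, 23/14) = 2.773 servings → $3.47.
broccoli + tempeh with both targets exact would need a negative amount; discard.
The minimum over all feasible corners is $3.47.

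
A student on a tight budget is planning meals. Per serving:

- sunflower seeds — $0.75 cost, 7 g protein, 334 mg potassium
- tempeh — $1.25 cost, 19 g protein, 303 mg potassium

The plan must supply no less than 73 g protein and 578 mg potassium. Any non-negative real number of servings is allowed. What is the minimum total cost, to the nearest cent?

With two linear requirements the optimum uses one or two foods; enumerate the corners.
sunflower seeds only: max(73/7, 578/334) = 10.43 servings → $7.82.
tempeh only: max(73/19, 578/303) = 3.842 servings → $4.80.
sunflower seeds + tempeh: the both-tight solution has a negative serving — not a feasible corner.
The minimum over all feasible corners is $4.80.

$4.80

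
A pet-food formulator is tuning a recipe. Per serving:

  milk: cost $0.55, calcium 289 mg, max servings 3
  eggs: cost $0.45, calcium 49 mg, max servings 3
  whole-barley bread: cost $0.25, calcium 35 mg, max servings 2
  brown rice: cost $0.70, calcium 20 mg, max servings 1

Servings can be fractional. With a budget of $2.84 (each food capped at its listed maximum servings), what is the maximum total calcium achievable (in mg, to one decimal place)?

1012.1 mg

Calcium per dollar: milk 525.5, whole-barley bread 140, eggs 108.9, brown rice 28.57.
Take 3 servings of milk: spends $1.65, +867.0 mg calcium (running total 867.0 mg).
Take 2 servings of whole-barley bread: spends $0.50, +70.0 mg calcium (running total 937.0 mg).
Take 1.533 servings of eggs: spends $0.69, +75.1 mg calcium (running total 1012.1 mg).
Greedy by best ratio exhausts the cost allowance optimally: 1012.1 mg.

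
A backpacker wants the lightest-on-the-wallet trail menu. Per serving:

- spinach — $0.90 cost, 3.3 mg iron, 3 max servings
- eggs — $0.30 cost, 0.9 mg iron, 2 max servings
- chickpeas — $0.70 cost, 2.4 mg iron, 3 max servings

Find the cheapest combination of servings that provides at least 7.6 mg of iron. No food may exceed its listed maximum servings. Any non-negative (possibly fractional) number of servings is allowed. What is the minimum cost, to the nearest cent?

Cost per mg of iron: spinach $0.2727, chickpeas $0.2917, eggs $0.3333.
Take 2.303 servings of spinach: +7.6 mg iron for $2.07 (total $2.07, still need 0.0 mg).
Filling from the cheapest source first is optimal under one linear minimum: $2.07.

$2.07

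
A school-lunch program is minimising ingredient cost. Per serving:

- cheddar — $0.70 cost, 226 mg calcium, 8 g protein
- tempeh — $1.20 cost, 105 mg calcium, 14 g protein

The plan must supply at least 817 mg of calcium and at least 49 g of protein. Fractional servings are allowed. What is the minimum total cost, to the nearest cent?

$4.24

cheddar only: max(817/226, 49/8) = 6.125 servings → $4.29.
tempeh only: max(817/105, 49/14) = 7.781 servings → $9.34.
cheddar + tempeh with both tight: 2.708 servings and 1.953 servings → $4.24.
Cheapest feasible corner: $4.24.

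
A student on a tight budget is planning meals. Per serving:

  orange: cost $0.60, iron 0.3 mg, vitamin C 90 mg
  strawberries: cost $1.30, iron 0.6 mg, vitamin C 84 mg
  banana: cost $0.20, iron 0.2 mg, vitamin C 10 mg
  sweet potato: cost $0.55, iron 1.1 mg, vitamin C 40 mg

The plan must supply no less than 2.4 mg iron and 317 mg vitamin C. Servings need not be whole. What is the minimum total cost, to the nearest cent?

$2.51

Minimising a linear cost over {iron ≥ 2.4, vitamin C ≥ 317, servings ≥ 0} — the optimum is at a vertex, using one or two foods.
orange only: max(2.4/0.3, 317/90) = 8 servings → $4.80.
strawberries only: max(2.4/0.6, 317/84) = 4 servings → $5.20.
banana only: max(2.4/0.2, 317/10) = 31.7 servings → $6.34.
sweet potato only: max(2.4/1.1, 317/40) = 7.925 servings → $4.36.
orange + strawberries: the both-tight solution has a negative serving — not a feasible corner.
orange + banana with both tight: 2.627 servings and 8.06 servings → $3.19.
orange + sweet potato with both tight: 2.905 servings and 1.39 servings → $2.51.
strawberries + banana with both tight: 3.648 servings and 1.056 servings → $4.95.
strawberries + sweet potato with both tight: 3.694 servings and 0.1667 servings → $4.89.
banana + sweet potato with both targets exact would need a negative amount; discard.
The minimum over all feasible corners is $2.51.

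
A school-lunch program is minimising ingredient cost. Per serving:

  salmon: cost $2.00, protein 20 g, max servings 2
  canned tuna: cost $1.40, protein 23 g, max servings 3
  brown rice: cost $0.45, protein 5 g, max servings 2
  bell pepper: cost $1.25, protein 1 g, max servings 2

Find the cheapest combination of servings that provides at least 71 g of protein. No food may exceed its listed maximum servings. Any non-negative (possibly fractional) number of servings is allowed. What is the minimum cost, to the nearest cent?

$4.38

Cost per g of protein: canned tuna $0.0609, brown rice $0.0900, salmon $0.1000, bell pepper $1.2500.
Take 3 servings of canned tuna: +69.0 g protein for $4.20 (total $4.20, still need 2.0 g).
Take 0.4 servings of brown rice: +2.0 g protein for $0.18 (total $4.38, still need 0.0 g).
Filling from the cheapest source first is optimal under one linear minimum: $4.38.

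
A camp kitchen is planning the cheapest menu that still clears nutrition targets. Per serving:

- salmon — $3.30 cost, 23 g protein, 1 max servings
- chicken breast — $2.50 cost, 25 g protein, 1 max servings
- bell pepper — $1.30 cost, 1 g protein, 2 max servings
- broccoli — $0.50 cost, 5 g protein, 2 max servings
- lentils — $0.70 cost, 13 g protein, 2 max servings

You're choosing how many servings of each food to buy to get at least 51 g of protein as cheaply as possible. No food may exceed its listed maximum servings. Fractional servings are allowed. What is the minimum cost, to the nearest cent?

Cost per g of protein: lentils $0.0538, chicken breast $0.1000, broccoli $0.1000, salmon $0.1435, bell pepper $1.3000.
Take 2 servings of lentils: +26.0 g protein for $1.40 (total $1.40, still need 25.0 g).
Take 1 serving of chicken breast: +25.0 g protein for $2.50 (total $3.90, still need 0.0 g).
Filling from the cheapest source first is optimal under one linear minimum: $3.90.

$3.90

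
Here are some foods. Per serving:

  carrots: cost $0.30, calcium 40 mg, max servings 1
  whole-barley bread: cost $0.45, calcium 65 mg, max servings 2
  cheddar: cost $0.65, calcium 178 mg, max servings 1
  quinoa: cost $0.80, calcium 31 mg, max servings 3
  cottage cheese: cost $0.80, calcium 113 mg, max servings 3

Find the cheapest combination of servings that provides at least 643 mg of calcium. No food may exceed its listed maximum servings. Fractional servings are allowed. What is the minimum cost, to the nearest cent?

$3.92

Cost per mg of calcium: cheddar $0.0037, whole-barley bread $0.0069, cottage cheese $0.0071, carrots $0.0075, quinoa $0.0258.
Take 1 serving of cheddar: +178.0 mg calcium for $0.65 (total $0.65, still need 465.0 mg).
Take 2 servings of whole-barley bread: +130.0 mg calcium for $0.90 (total $1.55, still need 335.0 mg).
Take 2.965 servings of cottage cheese: +335.0 mg calcium for $2.37 (total $3.92, still need 0.0 mg).
Filling from the cheapest source first is optimal under one linear minimum: $3.92.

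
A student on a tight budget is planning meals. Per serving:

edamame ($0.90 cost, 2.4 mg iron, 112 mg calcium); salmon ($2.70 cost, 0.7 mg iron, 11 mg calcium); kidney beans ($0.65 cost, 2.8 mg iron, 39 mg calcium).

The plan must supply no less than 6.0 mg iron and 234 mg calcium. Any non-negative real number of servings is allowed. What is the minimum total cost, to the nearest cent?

$2.05

edamame only: max(6.0/2.4, 234/112) = 2.5 servings → $2.25.
salmon only: max(6.0/0.7, 234/11) = 21.27 servings → $57.44.
kidney beans only: max(6.0/2.8, 234/39) = 6 servings → $3.90.
edamame + salmon with both tight: 1.881 servings and 2.123 servings → $7.42.
edamame + kidney beans with both tight: 1.915 servings and 0.5018 servings → $2.05.
salmon + kidney beans with both targets exact would need a negative amount; discard.
Cheapest feasible corner: $2.05.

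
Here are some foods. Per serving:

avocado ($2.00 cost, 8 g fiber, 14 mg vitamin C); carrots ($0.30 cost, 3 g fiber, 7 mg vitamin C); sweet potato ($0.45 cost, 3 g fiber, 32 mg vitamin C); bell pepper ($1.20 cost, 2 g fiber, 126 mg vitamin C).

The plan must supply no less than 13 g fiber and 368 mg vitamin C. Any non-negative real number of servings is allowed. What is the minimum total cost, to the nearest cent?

$3.92

avocado only: max(13/8, 368/14) = 26.29 servings → $52.57.
carrots only: max(13/3, 368/7) = 52.57 servings → $15.77.
sweet potato only: max(13/3, 368/32) = 11.5 servings → $5.17.
bell pepper only: max(13/2, 368/126) = 6.5 servings → $7.80.
avocado + carrots: intersection lies outside the first quadrant.
avocado + sweet potato: the both-tight solution has a negative serving — not a feasible corner.
avocado + bell pepper with both tight: 0.9204 servings and 2.818 servings → $5.22.
carrots + sweet potato: intersection lies outside the first quadrant.
carrots + bell pepper with both tight: 2.478 servings and 2.783 servings → $4.08.
sweet potato + bell pepper with both tight: 2.873 servings and 2.191 servings → $3.92.
Cheapest feasible corner: $3.92.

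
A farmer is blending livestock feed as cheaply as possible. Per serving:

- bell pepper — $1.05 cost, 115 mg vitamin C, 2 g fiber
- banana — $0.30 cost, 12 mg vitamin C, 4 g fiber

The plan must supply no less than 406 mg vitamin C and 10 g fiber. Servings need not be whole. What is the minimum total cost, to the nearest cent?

$3.85

An LP optimum is at a vertex; with two nutrient constraints at most two foods are used. Check each candidate.
bell pepper only: max(406/115, 10/2) = 5 servings → $5.25.
banana only: max(406/12, 10/4) = 33.83 servings → $10.15.
bell pepper + banana with both tight: 3.45 servings and 0.7752 servings → $3.85.
The minimum over all feasible corners is $3.85.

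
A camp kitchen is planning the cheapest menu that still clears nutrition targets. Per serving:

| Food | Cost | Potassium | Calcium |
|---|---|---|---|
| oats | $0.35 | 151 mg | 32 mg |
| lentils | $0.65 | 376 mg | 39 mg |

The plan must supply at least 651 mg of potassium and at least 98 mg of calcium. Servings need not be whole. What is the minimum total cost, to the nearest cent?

A basic optimal solution has at most two foods positive. Try each food alone and each pair with both targets met exactly.
oats only: max(651/151, 98/32) = 4.311 servings → $1.51.
lentils only: max(651/376, 98/39) = 2.513 servings → $1.63.
oats + lentils with both tight: 1.865 servings and 0.9823 servings → $1.29.
So the least-cost plan costs $1.29.

$1.29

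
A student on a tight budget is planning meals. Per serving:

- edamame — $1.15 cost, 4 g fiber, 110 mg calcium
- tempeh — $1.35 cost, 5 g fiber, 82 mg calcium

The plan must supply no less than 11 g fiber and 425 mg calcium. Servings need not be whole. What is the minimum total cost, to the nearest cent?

A basic optimal solution has at most two foods positive. Try each food alone and each pair with both targets met exactly.
edamame only: max(11/4, 425/110) = 3.864 servings → $4.44.
tempeh only: max(11/5, 425/82) = 5.183 servings → $7.00.
edamame + tempeh: intersection lies outside the first quadrant.
So the least-cost plan costs $4.44.

$4.44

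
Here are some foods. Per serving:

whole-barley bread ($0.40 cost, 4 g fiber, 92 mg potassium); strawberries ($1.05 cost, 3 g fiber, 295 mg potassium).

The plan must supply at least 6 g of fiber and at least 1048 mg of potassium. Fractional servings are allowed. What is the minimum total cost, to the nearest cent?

A basic optimal solution has at most two foods positive. Try each food alone and each pair with both targets met exactly.
whole-barley bread only: max(6/4, 1048/92) = 11.39 servings → $4.56.
strawberries only: max(6/3, 1048/295) = 3.553 servings → $3.73.
whole-barley bread + strawberries: intersection lies outside the first quadrant.
The minimum over all feasible corners is $3.73.

$3.73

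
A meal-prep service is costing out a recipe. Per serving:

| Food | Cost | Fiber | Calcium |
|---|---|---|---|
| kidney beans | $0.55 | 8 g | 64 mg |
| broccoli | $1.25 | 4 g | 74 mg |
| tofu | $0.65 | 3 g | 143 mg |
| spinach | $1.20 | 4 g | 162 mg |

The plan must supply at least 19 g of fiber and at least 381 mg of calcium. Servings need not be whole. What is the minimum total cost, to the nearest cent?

kidney beans only: max(19/8, 381/64) = 5.953 servings → $3.27.
broccoli only: max(19/4, 381/74) = 5.149 servings → $6.44.
tofu only: max(19/3, 381/143) = 6.333 servings → $4.12.
spinach only: max(19/4, 381/162) = 4.75 servings → $5.70.
kidney beans + broccoli with both targets exact would need a negative amount; discard.
kidney beans + tofu with both tight: 1.653 servings and 1.924 servings → $2.16.
kidney beans + spinach with both tight: 1.494 servings and 1.762 servings → $2.94.
broccoli + tofu with both tight: 4.497 servings and 0.3371 servings → $5.84.
broccoli + spinach with both tight: 4.415 servings and 0.3352 servings → $5.92.
tofu + spinach with both targets exact would need a negative amount; discard.
So the least-cost plan costs $2.16.

$2.16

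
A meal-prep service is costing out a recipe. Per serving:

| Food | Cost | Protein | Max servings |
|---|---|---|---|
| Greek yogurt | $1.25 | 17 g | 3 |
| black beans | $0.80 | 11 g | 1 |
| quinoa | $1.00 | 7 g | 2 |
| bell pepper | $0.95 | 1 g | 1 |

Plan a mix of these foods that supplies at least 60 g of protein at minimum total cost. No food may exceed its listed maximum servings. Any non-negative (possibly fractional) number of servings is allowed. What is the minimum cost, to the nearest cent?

Cost per g of protein: black beans $0.0727, Greek yogurt $0.0735, quinoa $0.1429, bell pepper $0.9500.
Take 1 serving of black beans: +11.0 g protein for $0.80 (total $0.80, still need 49.0 g).
Take 2.882 servings of Greek yogurt: +49.0 g protein for $3.60 (total $4.40, still need 0.0 g).
Greedy by cheapest-per-g is optimal for a single linear constraint, so the minimum cost is $4.40.

$4.40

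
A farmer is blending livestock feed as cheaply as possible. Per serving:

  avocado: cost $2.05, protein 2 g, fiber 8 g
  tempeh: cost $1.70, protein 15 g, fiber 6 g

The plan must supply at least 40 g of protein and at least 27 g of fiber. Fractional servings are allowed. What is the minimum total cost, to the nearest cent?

$7.32

avocado only: max(40/2, 27/8) = 20 servings → $41.00.
tempeh only: max(40/15, 27/6) = 4.5 servings → $7.65.
avocado + tempeh with both tight: 1.528 servings and 2.463 servings → $7.32.
So the least-cost plan costs $7.32.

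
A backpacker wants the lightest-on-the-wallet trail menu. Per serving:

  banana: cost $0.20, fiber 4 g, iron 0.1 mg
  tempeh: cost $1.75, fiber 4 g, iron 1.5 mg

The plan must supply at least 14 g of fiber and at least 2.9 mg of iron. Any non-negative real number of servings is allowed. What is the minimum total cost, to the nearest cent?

Minimising a linear cost over {fiber ≥ 14, iron ≥ 2.9, servings ≥ 0} — the optimum is at a vertex, using one or two foods.
banana only: max(14/4, 2.9/0.1) = 29 servings → $5.80.
tempeh only: max(14/4, 2.9/1.5) = 3.5 servings → $6.12.
banana + tempeh with both tight: 1.679 servings and 1.821 servings → $3.52.
So the least-cost plan costs $3.52.

$3.52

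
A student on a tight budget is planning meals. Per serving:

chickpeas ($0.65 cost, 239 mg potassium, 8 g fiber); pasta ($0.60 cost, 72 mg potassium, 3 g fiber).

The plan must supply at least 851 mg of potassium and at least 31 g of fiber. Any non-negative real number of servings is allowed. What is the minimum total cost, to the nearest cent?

$2.52

Minimising a linear cost over {potassium ≥ 851, fiber ≥ 31, servings ≥ 0} — the optimum is at a vertex, using one or two foods.
chickpeas only: max(851/239, 31/8) = 3.875 servings → $2.52.
pasta only: max(851/72, 31/3) = 11.82 servings → $7.09.
chickpeas + pasta with both tight: 2.277 servings and 4.262 servings → $4.04.
So the least-cost plan costs $2.52.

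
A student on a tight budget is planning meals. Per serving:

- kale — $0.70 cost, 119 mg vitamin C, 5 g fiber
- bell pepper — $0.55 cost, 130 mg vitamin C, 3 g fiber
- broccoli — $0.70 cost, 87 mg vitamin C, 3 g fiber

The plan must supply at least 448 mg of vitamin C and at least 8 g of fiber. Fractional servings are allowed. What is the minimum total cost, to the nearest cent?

$1.90

At the optimum either one food covers both requirements or two foods hit both targets exactly; no other combination can be cheaper.
kale only: max(448/119, 8/5) = 3.765 servings → $2.64.
bell pepper only: max(448/130, 8/3) = 3.446 servings → $1.90.
broccoli only: max(448/87, 8/3) = 5.149 servings → $3.60.
kale + bell pepper with both targets exact would need a negative amount; discard.
kale + broccoli with both targets exact would need a negative amount; discard.
bell pepper + broccoli with both targets exact would need a negative amount; discard.
The minimum over all feasible corners is $1.90.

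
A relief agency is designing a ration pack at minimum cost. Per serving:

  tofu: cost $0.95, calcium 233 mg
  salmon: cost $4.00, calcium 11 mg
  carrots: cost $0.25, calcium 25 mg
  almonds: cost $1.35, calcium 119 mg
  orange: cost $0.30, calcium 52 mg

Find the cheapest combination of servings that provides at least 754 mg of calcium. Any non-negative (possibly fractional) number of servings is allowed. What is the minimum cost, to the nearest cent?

Cost per mg of calcium: tofu $0.0041, orange $0.0058, carrots $0.0100, almonds $0.0113, salmon $0.3636.
With no serving limits, use only tofu: 754 mg / 233 mg = 3.236 servings × $0.95 = $3.07.

$3.07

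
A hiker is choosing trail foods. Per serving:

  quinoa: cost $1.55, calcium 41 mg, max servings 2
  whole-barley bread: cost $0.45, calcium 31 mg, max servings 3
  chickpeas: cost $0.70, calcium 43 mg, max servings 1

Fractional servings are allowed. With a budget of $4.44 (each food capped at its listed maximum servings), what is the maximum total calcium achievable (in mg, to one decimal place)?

199.2 mg

Calcium per dollar: whole-barley bread 68.89, chickpeas 61.43, quinoa 26.45.
Take 3 servings of whole-barley bread: spends $1.35, +93.0 mg calcium (running total 93.0 mg).
Take 1 serving of chickpeas: spends $0.70, +43.0 mg calcium (running total 136.0 mg).
Take 1.542 servings of quinoa: spends $2.39, +63.2 mg calcium (running total 199.2 mg).
Greedy by best ratio exhausts the cost allowance optimally: 199.2 mg.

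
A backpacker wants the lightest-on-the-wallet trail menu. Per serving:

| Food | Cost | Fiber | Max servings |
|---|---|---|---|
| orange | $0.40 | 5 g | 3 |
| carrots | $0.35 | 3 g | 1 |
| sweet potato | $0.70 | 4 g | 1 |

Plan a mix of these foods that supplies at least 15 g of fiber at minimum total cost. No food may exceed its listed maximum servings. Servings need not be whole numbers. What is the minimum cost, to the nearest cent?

$1.20

Cost per g of fiber: orange $0.0800, carrots $0.1167, sweet potato $0.1750.
Take 3 servings of orange: +15.0 g fiber for $1.20 (total $1.20, still need 0.0 g).
Greedy by cheapest-per-g is optimal for a single linear constraint, so the minimum cost is $1.20.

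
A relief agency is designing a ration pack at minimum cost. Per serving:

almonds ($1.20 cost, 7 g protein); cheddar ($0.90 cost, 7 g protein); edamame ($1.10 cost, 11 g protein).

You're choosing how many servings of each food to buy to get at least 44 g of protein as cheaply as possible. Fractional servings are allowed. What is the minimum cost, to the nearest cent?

$4.40

Cost per g of protein: edamame $0.1000, cheddar $0.1286, almonds $0.1714.
With no serving limits, use only edamame: 44 g / 11 g = 4 servings × $1.10 = $4.40.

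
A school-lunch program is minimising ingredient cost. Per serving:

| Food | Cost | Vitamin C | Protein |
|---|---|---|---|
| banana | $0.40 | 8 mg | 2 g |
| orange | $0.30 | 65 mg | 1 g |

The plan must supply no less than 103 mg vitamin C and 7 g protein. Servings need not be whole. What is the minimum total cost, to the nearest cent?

$1.52

Two binding constraints pin down two serving amounts, so the optimal mix uses at most two foods. The candidates are each food alone (scaled to the tighter of vitamin C/protein) and each pair with both constraints tight.
banana only: max(103/8, 7/2) = 12.88 servings → $5.15.
orange only: max(103/65, 7/1) = 7 servings → $2.10.
banana + orange with both tight: 2.885 servings and 1.23 servings → $1.52.
So the least-cost plan costs $1.52.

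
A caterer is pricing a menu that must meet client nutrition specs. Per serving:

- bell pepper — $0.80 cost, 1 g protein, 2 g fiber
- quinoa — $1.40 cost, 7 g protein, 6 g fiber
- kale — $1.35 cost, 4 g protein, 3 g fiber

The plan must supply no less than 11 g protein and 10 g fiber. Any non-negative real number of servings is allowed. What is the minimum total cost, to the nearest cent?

This is a tiny linear program; its minimum lies at a vertex of the feasible set. List the vertices and price them.
bell pepper only: max(11/1, 10/2) = 11 servings → $8.80.
quinoa only: max(11/7, 10/6) = 1.667 servings → $2.33.
kale only: max(11/4, 10/3) = 3.333 servings → $4.50.
bell pepper + quinoa with both tight: 0.5 servings and 1.5 servings → $2.50.
bell pepper + kale with both tight: 1.4 servings and 2.4 servings → $4.36.
quinoa + kale: intersection lies outside the first quadrant.
Cheapest feasible corner: $2.33.

$2.33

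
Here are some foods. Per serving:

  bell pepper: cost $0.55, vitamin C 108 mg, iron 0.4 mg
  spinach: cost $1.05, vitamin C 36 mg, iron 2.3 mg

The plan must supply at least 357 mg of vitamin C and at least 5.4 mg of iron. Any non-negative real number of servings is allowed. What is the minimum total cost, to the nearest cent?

$3.45

Compare the cost at each extreme point of the feasible region.
bell pepper only: max(357/108, 5.4/0.4) = 13.5 servings → $7.42.
spinach only: max(357/36, 5.4/2.3) = 9.917 servings → $10.41.
bell pepper + spinach with both tight: 2.678 servings and 1.882 servings → $3.45.
Cheapest feasible corner: $3.45.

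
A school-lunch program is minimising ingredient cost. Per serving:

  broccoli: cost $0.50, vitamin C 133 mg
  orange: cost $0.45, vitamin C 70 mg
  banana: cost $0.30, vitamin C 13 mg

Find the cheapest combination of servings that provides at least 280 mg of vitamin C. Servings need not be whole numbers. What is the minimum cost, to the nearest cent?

Cost per mg of vitamin C: broccoli $0.0038, orange $0.0064, banana $0.0231.
With no serving limits, use only broccoli: 280 mg / 133 mg = 2.105 servings × $0.50 = $1.05.

$1.05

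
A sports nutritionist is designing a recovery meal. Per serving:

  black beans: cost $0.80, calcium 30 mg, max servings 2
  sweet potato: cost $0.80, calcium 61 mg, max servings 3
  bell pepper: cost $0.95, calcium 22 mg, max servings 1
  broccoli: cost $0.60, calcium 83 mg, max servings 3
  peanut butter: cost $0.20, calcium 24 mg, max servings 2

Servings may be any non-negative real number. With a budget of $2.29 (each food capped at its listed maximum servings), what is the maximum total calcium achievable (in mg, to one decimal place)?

Calcium per dollar: broccoli 138.3, peanut butter 120, sweet potato 76.25, black beans 37.5, bell pepper 23.16.
Take 3 servings of broccoli: spends $1.80, +249.0 mg calcium (running total 249.0 mg).
Take 2 servings of peanut butter: spends $0.40, +48.0 mg calcium (running total 297.0 mg).
Take 0.1125 servings of sweet potato: spends $0.09, +6.9 mg calcium (running total 303.9 mg).
Greedy by best ratio exhausts the cost allowance optimally: 303.9 mg.

303.9 mg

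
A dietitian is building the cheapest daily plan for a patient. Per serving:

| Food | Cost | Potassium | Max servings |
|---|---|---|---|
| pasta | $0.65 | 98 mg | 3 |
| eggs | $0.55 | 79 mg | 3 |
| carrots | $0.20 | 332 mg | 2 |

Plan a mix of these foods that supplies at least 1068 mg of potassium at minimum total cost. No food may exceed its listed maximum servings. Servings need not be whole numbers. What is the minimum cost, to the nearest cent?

Cost per mg of potassium: carrots $0.0006, pasta $0.0066, eggs $0.0070.
Take 2 servings of carrots: +664.0 mg potassium for $0.40 (total $0.40, still need 404.0 mg).
Take 3 servings of pasta: +294.0 mg potassium for $1.95 (total $2.35, still need 110.0 mg).
Take 1.392 servings of eggs: +110.0 mg potassium for $0.77 (total $3.12, still need 0.0 mg).
Greedy by cheapest-per-mg is optimal for a single linear constraint, so the minimum cost is $3.12.

$3.12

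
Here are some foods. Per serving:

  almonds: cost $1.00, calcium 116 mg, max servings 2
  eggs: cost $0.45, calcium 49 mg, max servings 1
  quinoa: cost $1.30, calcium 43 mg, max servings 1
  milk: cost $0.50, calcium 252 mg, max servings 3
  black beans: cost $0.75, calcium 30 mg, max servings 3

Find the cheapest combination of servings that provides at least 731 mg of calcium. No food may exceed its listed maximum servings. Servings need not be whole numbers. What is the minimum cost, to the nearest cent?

$1.45

Cost per mg of calcium: milk $0.0020, almonds $0.0086, eggs $0.0092, black beans $0.0250, quinoa $0.0302.
Take 2.901 servings of milk: +731.0 mg calcium for $1.45 (total $1.45, still need 0.0 mg).
Filling from the cheapest source first is optimal under one linear minimum: $1.45.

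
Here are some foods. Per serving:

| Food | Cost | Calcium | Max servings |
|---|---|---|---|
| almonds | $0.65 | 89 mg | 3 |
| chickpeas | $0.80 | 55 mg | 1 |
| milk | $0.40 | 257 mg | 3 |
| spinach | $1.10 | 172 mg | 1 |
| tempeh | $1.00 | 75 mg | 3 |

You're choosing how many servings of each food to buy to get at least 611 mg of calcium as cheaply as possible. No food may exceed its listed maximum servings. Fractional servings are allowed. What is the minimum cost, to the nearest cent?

Cost per mg of calcium: milk $0.0016, spinach $0.0064, almonds $0.0073, tempeh $0.0133, chickpeas $0.0145.
Take 2.377 servings of milk: +611.0 mg calcium for $0.95 (total $0.95, still need 0.0 mg).
Filling from the cheapest source first is optimal under one linear minimum: $0.95.

$0.95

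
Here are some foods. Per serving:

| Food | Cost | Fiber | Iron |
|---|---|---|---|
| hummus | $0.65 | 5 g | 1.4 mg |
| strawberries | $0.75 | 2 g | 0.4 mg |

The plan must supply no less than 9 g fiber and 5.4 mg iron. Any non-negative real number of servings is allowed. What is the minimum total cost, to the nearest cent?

An LP optimum is at a vertex; with two nutrient constraints at most two foods are used. Check each candidate.
hummus only: max(9/5, 5.4/1.4) = 3.857 servings → $2.51.
strawberries only: max(9/2, 5.4/0.4) = 13.5 servings → $10.12.
hummus + strawberries: intersection lies outside the first quadrant.
The minimum over all feasible corners is $2.51.

$2.51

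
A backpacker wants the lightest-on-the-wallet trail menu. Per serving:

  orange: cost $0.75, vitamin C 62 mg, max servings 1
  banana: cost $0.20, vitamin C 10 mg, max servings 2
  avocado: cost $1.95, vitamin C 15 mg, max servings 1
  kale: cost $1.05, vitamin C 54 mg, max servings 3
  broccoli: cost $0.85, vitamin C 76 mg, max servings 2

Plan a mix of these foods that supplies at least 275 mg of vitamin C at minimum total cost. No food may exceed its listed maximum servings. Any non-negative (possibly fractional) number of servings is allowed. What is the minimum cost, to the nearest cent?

Cost per mg of vitamin C: broccoli $0.0112, orange $0.0121, kale $0.0194, banana $0.0200, avocado $0.1300.
Take 2 servings of broccoli: +152.0 mg vitamin C for $1.70 (total $1.70, still need 123.0 mg).
Take 1 serving of orange: +62.0 mg vitamin C for $0.75 (total $2.45, still need 61.0 mg).
Take 1.13 servings of kale: +61.0 mg vitamin C for $1.19 (total $3.64, still need 0.0 mg).
Greedy by cheapest-per-mg is optimal for a single linear constraint, so the minimum cost is $3.64.

$3.64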